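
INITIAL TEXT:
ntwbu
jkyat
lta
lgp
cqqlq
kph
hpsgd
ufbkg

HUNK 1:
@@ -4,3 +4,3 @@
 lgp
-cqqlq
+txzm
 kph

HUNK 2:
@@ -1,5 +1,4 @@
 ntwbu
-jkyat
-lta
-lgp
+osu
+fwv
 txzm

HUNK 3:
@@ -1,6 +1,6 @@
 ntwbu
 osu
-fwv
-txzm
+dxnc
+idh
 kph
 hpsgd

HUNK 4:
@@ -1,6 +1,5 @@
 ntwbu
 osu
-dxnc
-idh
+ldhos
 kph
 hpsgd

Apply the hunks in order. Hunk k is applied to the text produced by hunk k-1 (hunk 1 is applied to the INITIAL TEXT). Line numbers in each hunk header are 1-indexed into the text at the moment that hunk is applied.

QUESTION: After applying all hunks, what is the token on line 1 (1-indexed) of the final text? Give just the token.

Hunk 1: at line 4 remove [cqqlq] add [txzm] -> 8 lines: ntwbu jkyat lta lgp txzm kph hpsgd ufbkg
Hunk 2: at line 1 remove [jkyat,lta,lgp] add [osu,fwv] -> 7 lines: ntwbu osu fwv txzm kph hpsgd ufbkg
Hunk 3: at line 1 remove [fwv,txzm] add [dxnc,idh] -> 7 lines: ntwbu osu dxnc idh kph hpsgd ufbkg
Hunk 4: at line 1 remove [dxnc,idh] add [ldhos] -> 6 lines: ntwbu osu ldhos kph hpsgd ufbkg
Final line 1: ntwbu

Answer: ntwbu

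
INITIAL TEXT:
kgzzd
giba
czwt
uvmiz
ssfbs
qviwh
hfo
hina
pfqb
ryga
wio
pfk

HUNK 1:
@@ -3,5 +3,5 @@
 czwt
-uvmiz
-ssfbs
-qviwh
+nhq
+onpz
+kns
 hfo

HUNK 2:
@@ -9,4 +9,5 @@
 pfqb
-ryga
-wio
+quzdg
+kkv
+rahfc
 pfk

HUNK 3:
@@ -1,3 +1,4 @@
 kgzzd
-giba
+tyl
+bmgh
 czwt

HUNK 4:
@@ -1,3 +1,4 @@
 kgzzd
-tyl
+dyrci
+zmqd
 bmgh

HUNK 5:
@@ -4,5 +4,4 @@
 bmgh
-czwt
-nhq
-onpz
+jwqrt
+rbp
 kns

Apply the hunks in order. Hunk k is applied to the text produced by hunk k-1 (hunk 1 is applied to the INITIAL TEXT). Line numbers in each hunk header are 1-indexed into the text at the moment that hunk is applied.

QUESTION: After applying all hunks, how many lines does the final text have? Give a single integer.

Hunk 1: at line 3 remove [uvmiz,ssfbs,qviwh] add [nhq,onpz,kns] -> 12 lines: kgzzd giba czwt nhq onpz kns hfo hina pfqb ryga wio pfk
Hunk 2: at line 9 remove [ryga,wio] add [quzdg,kkv,rahfc] -> 13 lines: kgzzd giba czwt nhq onpz kns hfo hina pfqb quzdg kkv rahfc pfk
Hunk 3: at line 1 remove [giba] add [tyl,bmgh] -> 14 lines: kgzzd tyl bmgh czwt nhq onpz kns hfo hina pfqb quzdg kkv rahfc pfk
Hunk 4: at line 1 remove [tyl] add [dyrci,zmqd] -> 15 lines: kgzzd dyrci zmqd bmgh czwt nhq onpz kns hfo hina pfqb quzdg kkv rahfc pfk
Hunk 5: at line 4 remove [czwt,nhq,onpz] add [jwqrt,rbp] -> 14 lines: kgzzd dyrci zmqd bmgh jwqrt rbp kns hfo hina pfqb quzdg kkv rahfc pfk
Final line count: 14

Answer: 14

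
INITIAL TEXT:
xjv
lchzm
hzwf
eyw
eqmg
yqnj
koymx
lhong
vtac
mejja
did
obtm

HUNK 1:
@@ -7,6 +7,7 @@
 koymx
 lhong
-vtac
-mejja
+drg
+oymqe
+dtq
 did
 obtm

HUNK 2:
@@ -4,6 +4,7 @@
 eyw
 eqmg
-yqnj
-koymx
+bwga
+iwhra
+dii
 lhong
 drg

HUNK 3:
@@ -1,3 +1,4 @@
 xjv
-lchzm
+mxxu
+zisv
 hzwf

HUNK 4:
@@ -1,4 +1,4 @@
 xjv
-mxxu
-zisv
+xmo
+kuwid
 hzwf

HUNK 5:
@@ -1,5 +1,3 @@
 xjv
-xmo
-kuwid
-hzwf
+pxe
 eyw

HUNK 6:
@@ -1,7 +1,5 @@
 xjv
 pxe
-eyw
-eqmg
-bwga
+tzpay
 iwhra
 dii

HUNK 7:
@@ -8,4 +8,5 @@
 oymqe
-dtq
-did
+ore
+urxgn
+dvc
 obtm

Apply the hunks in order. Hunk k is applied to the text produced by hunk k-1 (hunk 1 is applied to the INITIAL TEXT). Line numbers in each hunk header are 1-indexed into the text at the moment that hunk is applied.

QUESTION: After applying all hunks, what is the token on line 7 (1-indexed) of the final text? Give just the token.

Answer: drg

Derivation:
Hunk 1: at line 7 remove [vtac,mejja] add [drg,oymqe,dtq] -> 13 lines: xjv lchzm hzwf eyw eqmg yqnj koymx lhong drg oymqe dtq did obtm
Hunk 2: at line 4 remove [yqnj,koymx] add [bwga,iwhra,dii] -> 14 lines: xjv lchzm hzwf eyw eqmg bwga iwhra dii lhong drg oymqe dtq did obtm
Hunk 3: at line 1 remove [lchzm] add [mxxu,zisv] -> 15 lines: xjv mxxu zisv hzwf eyw eqmg bwga iwhra dii lhong drg oymqe dtq did obtm
Hunk 4: at line 1 remove [mxxu,zisv] add [xmo,kuwid] -> 15 lines: xjv xmo kuwid hzwf eyw eqmg bwga iwhra dii lhong drg oymqe dtq did obtm
Hunk 5: at line 1 remove [xmo,kuwid,hzwf] add [pxe] -> 13 lines: xjv pxe eyw eqmg bwga iwhra dii lhong drg oymqe dtq did obtm
Hunk 6: at line 1 remove [eyw,eqmg,bwga] add [tzpay] -> 11 lines: xjv pxe tzpay iwhra dii lhong drg oymqe dtq did obtm
Hunk 7: at line 8 remove [dtq,did] add [ore,urxgn,dvc] -> 12 lines: xjv pxe tzpay iwhra dii lhong drg oymqe ore urxgn dvc obtm
Final line 7: drg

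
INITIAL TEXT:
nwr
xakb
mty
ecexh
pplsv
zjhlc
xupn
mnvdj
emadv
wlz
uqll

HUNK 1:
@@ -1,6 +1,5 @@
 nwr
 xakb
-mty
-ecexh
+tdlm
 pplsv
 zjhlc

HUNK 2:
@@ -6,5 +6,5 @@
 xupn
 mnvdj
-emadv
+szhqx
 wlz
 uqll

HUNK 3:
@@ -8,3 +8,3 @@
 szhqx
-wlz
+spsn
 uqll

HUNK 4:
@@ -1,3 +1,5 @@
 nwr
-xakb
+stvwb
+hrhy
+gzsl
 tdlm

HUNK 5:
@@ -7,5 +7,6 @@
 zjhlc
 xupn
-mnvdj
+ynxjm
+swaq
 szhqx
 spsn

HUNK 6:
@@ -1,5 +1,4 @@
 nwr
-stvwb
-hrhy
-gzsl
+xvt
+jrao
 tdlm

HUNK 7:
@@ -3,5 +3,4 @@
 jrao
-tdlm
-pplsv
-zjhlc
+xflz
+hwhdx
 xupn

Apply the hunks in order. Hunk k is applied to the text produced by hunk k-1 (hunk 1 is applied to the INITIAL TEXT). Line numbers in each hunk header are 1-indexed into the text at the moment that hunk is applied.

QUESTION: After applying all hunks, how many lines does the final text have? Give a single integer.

Answer: 11

Derivation:
Hunk 1: at line 1 remove [mty,ecexh] add [tdlm] -> 10 lines: nwr xakb tdlm pplsv zjhlc xupn mnvdj emadv wlz uqll
Hunk 2: at line 6 remove [emadv] add [szhqx] -> 10 lines: nwr xakb tdlm pplsv zjhlc xupn mnvdj szhqx wlz uqll
Hunk 3: at line 8 remove [wlz] add [spsn] -> 10 lines: nwr xakb tdlm pplsv zjhlc xupn mnvdj szhqx spsn uqll
Hunk 4: at line 1 remove [xakb] add [stvwb,hrhy,gzsl] -> 12 lines: nwr stvwb hrhy gzsl tdlm pplsv zjhlc xupn mnvdj szhqx spsn uqll
Hunk 5: at line 7 remove [mnvdj] add [ynxjm,swaq] -> 13 lines: nwr stvwb hrhy gzsl tdlm pplsv zjhlc xupn ynxjm swaq szhqx spsn uqll
Hunk 6: at line 1 remove [stvwb,hrhy,gzsl] add [xvt,jrao] -> 12 lines: nwr xvt jrao tdlm pplsv zjhlc xupn ynxjm swaq szhqx spsn uqll
Hunk 7: at line 3 remove [tdlm,pplsv,zjhlc] add [xflz,hwhdx] -> 11 lines: nwr xvt jrao xflz hwhdx xupn ynxjm swaq szhqx spsn uqll
Final line count: 11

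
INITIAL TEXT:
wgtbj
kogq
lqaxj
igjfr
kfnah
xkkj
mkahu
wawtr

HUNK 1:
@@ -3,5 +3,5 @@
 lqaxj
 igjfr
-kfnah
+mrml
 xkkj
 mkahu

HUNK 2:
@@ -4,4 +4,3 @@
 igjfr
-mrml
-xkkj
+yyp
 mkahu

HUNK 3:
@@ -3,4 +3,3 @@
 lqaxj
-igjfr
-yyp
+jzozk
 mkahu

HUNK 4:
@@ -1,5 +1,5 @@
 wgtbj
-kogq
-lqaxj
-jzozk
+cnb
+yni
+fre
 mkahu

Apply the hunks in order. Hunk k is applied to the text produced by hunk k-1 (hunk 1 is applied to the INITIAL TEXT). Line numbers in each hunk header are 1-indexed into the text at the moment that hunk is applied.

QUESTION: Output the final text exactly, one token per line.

Hunk 1: at line 3 remove [kfnah] add [mrml] -> 8 lines: wgtbj kogq lqaxj igjfr mrml xkkj mkahu wawtr
Hunk 2: at line 4 remove [mrml,xkkj] add [yyp] -> 7 lines: wgtbj kogq lqaxj igjfr yyp mkahu wawtr
Hunk 3: at line 3 remove [igjfr,yyp] add [jzozk] -> 6 lines: wgtbj kogq lqaxj jzozk mkahu wawtr
Hunk 4: at line 1 remove [kogq,lqaxj,jzozk] add [cnb,yni,fre] -> 6 lines: wgtbj cnb yni fre mkahu wawtr

Answer: wgtbj
cnb
yni
fre
mkahu
wawtr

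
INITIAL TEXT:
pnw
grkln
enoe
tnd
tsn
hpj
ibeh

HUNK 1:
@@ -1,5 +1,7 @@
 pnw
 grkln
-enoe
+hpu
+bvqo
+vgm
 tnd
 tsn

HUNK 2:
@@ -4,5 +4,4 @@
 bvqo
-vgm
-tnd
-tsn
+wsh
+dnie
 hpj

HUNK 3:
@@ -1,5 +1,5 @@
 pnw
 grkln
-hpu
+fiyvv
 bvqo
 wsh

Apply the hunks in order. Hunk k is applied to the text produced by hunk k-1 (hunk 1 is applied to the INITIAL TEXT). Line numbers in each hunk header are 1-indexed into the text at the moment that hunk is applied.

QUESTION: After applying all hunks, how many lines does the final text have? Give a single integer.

Hunk 1: at line 1 remove [enoe] add [hpu,bvqo,vgm] -> 9 lines: pnw grkln hpu bvqo vgm tnd tsn hpj ibeh
Hunk 2: at line 4 remove [vgm,tnd,tsn] add [wsh,dnie] -> 8 lines: pnw grkln hpu bvqo wsh dnie hpj ibeh
Hunk 3: at line 1 remove [hpu] add [fiyvv] -> 8 lines: pnw grkln fiyvv bvqo wsh dnie hpj ibeh
Final line count: 8

Answer: 8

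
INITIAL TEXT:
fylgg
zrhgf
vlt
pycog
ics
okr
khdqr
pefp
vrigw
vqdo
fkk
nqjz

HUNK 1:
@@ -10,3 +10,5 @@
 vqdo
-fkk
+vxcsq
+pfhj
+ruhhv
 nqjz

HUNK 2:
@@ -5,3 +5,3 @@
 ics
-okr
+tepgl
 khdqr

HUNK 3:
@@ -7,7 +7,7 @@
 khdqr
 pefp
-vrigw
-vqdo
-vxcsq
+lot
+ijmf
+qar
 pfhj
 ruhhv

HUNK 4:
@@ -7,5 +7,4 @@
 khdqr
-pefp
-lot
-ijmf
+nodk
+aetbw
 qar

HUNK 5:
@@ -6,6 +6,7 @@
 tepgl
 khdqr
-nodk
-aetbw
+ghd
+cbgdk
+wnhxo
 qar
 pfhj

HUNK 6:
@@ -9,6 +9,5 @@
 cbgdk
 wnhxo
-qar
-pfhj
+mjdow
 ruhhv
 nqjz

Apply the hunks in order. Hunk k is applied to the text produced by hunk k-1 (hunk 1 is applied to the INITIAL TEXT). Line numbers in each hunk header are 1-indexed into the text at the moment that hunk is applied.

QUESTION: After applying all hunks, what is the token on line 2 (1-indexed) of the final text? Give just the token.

Hunk 1: at line 10 remove [fkk] add [vxcsq,pfhj,ruhhv] -> 14 lines: fylgg zrhgf vlt pycog ics okr khdqr pefp vrigw vqdo vxcsq pfhj ruhhv nqjz
Hunk 2: at line 5 remove [okr] add [tepgl] -> 14 lines: fylgg zrhgf vlt pycog ics tepgl khdqr pefp vrigw vqdo vxcsq pfhj ruhhv nqjz
Hunk 3: at line 7 remove [vrigw,vqdo,vxcsq] add [lot,ijmf,qar] -> 14 lines: fylgg zrhgf vlt pycog ics tepgl khdqr pefp lot ijmf qar pfhj ruhhv nqjz
Hunk 4: at line 7 remove [pefp,lot,ijmf] add [nodk,aetbw] -> 13 lines: fylgg zrhgf vlt pycog ics tepgl khdqr nodk aetbw qar pfhj ruhhv nqjz
Hunk 5: at line 6 remove [nodk,aetbw] add [ghd,cbgdk,wnhxo] -> 14 lines: fylgg zrhgf vlt pycog ics tepgl khdqr ghd cbgdk wnhxo qar pfhj ruhhv nqjz
Hunk 6: at line 9 remove [qar,pfhj] add [mjdow] -> 13 lines: fylgg zrhgf vlt pycog ics tepgl khdqr ghd cbgdk wnhxo mjdow ruhhv nqjz
Final line 2: zrhgf

Answer: zrhgf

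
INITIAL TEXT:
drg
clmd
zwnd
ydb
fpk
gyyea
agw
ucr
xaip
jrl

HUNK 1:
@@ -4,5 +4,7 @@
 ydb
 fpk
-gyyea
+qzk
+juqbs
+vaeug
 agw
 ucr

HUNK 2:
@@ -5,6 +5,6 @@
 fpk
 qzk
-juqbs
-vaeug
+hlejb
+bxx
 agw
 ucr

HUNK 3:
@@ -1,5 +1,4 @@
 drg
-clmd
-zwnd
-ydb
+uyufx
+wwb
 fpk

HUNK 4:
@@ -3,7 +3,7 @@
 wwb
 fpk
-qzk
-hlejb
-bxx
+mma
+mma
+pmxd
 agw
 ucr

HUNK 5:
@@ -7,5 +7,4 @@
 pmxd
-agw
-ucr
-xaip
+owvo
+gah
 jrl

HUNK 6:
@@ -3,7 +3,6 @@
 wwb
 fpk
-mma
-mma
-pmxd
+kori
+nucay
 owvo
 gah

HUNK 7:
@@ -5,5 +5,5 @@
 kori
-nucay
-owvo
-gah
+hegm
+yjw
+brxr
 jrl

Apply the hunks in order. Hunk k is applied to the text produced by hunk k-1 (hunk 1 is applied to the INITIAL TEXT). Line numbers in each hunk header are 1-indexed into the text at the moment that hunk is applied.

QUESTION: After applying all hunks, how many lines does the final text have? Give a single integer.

Hunk 1: at line 4 remove [gyyea] add [qzk,juqbs,vaeug] -> 12 lines: drg clmd zwnd ydb fpk qzk juqbs vaeug agw ucr xaip jrl
Hunk 2: at line 5 remove [juqbs,vaeug] add [hlejb,bxx] -> 12 lines: drg clmd zwnd ydb fpk qzk hlejb bxx agw ucr xaip jrl
Hunk 3: at line 1 remove [clmd,zwnd,ydb] add [uyufx,wwb] -> 11 lines: drg uyufx wwb fpk qzk hlejb bxx agw ucr xaip jrl
Hunk 4: at line 3 remove [qzk,hlejb,bxx] add [mma,mma,pmxd] -> 11 lines: drg uyufx wwb fpk mma mma pmxd agw ucr xaip jrl
Hunk 5: at line 7 remove [agw,ucr,xaip] add [owvo,gah] -> 10 lines: drg uyufx wwb fpk mma mma pmxd owvo gah jrl
Hunk 6: at line 3 remove [mma,mma,pmxd] add [kori,nucay] -> 9 lines: drg uyufx wwb fpk kori nucay owvo gah jrl
Hunk 7: at line 5 remove [nucay,owvo,gah] add [hegm,yjw,brxr] -> 9 lines: drg uyufx wwb fpk kori hegm yjw brxr jrl
Final line count: 9

Answer: 9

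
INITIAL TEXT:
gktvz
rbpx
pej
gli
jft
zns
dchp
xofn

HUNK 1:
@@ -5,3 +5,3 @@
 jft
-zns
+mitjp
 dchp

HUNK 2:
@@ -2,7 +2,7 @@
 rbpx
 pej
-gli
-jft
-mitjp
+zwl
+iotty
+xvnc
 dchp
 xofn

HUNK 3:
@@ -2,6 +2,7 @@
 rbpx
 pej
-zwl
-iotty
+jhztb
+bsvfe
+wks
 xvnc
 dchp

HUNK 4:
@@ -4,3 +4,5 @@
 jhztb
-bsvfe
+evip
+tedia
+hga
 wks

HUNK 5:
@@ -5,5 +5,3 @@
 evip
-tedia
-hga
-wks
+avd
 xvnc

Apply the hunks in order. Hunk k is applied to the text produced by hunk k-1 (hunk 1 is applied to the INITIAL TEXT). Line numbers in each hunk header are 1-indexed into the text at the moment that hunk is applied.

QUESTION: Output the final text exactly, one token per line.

Hunk 1: at line 5 remove [zns] add [mitjp] -> 8 lines: gktvz rbpx pej gli jft mitjp dchp xofn
Hunk 2: at line 2 remove [gli,jft,mitjp] add [zwl,iotty,xvnc] -> 8 lines: gktvz rbpx pej zwl iotty xvnc dchp xofn
Hunk 3: at line 2 remove [zwl,iotty] add [jhztb,bsvfe,wks] -> 9 lines: gktvz rbpx pej jhztb bsvfe wks xvnc dchp xofn
Hunk 4: at line 4 remove [bsvfe] add [evip,tedia,hga] -> 11 lines: gktvz rbpx pej jhztb evip tedia hga wks xvnc dchp xofn
Hunk 5: at line 5 remove [tedia,hga,wks] add [avd] -> 9 lines: gktvz rbpx pej jhztb evip avd xvnc dchp xofn

Answer: gktvz
rbpx
pej
jhztb
evip
avd
xvnc
dchp
xofn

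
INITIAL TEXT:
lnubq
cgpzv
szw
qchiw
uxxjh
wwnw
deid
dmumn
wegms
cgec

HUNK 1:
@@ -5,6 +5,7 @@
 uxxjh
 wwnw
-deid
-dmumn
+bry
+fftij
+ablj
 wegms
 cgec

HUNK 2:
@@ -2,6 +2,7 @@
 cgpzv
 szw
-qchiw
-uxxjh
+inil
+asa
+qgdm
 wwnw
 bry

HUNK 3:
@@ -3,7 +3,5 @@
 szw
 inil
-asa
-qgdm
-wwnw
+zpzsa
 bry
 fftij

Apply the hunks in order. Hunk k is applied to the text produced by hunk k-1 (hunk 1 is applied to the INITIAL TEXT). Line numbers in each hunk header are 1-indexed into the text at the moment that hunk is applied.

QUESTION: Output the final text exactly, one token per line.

Hunk 1: at line 5 remove [deid,dmumn] add [bry,fftij,ablj] -> 11 lines: lnubq cgpzv szw qchiw uxxjh wwnw bry fftij ablj wegms cgec
Hunk 2: at line 2 remove [qchiw,uxxjh] add [inil,asa,qgdm] -> 12 lines: lnubq cgpzv szw inil asa qgdm wwnw bry fftij ablj wegms cgec
Hunk 3: at line 3 remove [asa,qgdm,wwnw] add [zpzsa] -> 10 lines: lnubq cgpzv szw inil zpzsa bry fftij ablj wegms cgec

Answer: lnubq
cgpzv
szw
inil
zpzsa
bry
fftij
ablj
wegms
cgec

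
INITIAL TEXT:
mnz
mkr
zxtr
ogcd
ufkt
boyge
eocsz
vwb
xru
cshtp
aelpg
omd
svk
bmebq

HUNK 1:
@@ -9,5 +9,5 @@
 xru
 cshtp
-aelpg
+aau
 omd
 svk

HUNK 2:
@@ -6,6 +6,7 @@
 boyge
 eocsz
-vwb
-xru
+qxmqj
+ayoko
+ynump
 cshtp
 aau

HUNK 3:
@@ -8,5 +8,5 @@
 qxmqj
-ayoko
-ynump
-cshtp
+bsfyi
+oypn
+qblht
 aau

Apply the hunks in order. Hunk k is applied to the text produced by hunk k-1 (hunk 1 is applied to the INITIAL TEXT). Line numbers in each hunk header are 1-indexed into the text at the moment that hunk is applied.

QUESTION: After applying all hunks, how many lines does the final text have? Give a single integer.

Hunk 1: at line 9 remove [aelpg] add [aau] -> 14 lines: mnz mkr zxtr ogcd ufkt boyge eocsz vwb xru cshtp aau omd svk bmebq
Hunk 2: at line 6 remove [vwb,xru] add [qxmqj,ayoko,ynump] -> 15 lines: mnz mkr zxtr ogcd ufkt boyge eocsz qxmqj ayoko ynump cshtp aau omd svk bmebq
Hunk 3: at line 8 remove [ayoko,ynump,cshtp] add [bsfyi,oypn,qblht] -> 15 lines: mnz mkr zxtr ogcd ufkt boyge eocsz qxmqj bsfyi oypn qblht aau omd svk bmebq
Final line count: 15

Answer: 15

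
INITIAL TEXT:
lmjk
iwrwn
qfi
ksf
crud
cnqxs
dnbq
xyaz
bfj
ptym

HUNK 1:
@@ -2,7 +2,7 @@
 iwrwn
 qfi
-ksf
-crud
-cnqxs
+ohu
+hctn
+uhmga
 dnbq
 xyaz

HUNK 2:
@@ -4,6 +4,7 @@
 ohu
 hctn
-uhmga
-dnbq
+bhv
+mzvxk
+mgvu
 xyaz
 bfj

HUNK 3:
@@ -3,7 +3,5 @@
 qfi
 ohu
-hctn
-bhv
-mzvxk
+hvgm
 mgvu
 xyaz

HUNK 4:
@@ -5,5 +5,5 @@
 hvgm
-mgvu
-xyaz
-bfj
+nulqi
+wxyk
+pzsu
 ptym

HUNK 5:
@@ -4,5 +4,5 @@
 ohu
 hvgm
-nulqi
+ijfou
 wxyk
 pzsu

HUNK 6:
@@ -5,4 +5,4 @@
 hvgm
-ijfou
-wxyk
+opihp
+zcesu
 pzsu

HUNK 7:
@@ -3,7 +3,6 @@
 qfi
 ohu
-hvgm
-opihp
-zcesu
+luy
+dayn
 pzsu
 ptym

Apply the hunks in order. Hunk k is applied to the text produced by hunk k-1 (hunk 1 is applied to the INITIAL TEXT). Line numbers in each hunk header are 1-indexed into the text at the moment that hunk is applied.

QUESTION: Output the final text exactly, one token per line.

Hunk 1: at line 2 remove [ksf,crud,cnqxs] add [ohu,hctn,uhmga] -> 10 lines: lmjk iwrwn qfi ohu hctn uhmga dnbq xyaz bfj ptym
Hunk 2: at line 4 remove [uhmga,dnbq] add [bhv,mzvxk,mgvu] -> 11 lines: lmjk iwrwn qfi ohu hctn bhv mzvxk mgvu xyaz bfj ptym
Hunk 3: at line 3 remove [hctn,bhv,mzvxk] add [hvgm] -> 9 lines: lmjk iwrwn qfi ohu hvgm mgvu xyaz bfj ptym
Hunk 4: at line 5 remove [mgvu,xyaz,bfj] add [nulqi,wxyk,pzsu] -> 9 lines: lmjk iwrwn qfi ohu hvgm nulqi wxyk pzsu ptym
Hunk 5: at line 4 remove [nulqi] add [ijfou] -> 9 lines: lmjk iwrwn qfi ohu hvgm ijfou wxyk pzsu ptym
Hunk 6: at line 5 remove [ijfou,wxyk] add [opihp,zcesu] -> 9 lines: lmjk iwrwn qfi ohu hvgm opihp zcesu pzsu ptym
Hunk 7: at line 3 remove [hvgm,opihp,zcesu] add [luy,dayn] -> 8 lines: lmjk iwrwn qfi ohu luy dayn pzsu ptym

Answer: lmjk
iwrwn
qfi
ohu
luy
dayn
pzsu
ptym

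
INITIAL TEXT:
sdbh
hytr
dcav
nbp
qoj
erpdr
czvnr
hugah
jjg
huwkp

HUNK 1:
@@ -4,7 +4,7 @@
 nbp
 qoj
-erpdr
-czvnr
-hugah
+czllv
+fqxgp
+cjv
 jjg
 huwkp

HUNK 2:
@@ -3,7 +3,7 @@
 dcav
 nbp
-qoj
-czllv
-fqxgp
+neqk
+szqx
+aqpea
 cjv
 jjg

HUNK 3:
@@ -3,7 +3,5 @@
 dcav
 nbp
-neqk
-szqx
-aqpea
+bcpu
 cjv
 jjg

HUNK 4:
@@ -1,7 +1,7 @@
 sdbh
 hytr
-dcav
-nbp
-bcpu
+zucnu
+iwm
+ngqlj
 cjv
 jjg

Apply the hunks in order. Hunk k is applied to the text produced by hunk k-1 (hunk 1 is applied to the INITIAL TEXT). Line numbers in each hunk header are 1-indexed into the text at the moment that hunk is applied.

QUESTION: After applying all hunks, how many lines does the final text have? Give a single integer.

Answer: 8

Derivation:
Hunk 1: at line 4 remove [erpdr,czvnr,hugah] add [czllv,fqxgp,cjv] -> 10 lines: sdbh hytr dcav nbp qoj czllv fqxgp cjv jjg huwkp
Hunk 2: at line 3 remove [qoj,czllv,fqxgp] add [neqk,szqx,aqpea] -> 10 lines: sdbh hytr dcav nbp neqk szqx aqpea cjv jjg huwkp
Hunk 3: at line 3 remove [neqk,szqx,aqpea] add [bcpu] -> 8 lines: sdbh hytr dcav nbp bcpu cjv jjg huwkp
Hunk 4: at line 1 remove [dcav,nbp,bcpu] add [zucnu,iwm,ngqlj] -> 8 lines: sdbh hytr zucnu iwm ngqlj cjv jjg huwkp
Final line count: 8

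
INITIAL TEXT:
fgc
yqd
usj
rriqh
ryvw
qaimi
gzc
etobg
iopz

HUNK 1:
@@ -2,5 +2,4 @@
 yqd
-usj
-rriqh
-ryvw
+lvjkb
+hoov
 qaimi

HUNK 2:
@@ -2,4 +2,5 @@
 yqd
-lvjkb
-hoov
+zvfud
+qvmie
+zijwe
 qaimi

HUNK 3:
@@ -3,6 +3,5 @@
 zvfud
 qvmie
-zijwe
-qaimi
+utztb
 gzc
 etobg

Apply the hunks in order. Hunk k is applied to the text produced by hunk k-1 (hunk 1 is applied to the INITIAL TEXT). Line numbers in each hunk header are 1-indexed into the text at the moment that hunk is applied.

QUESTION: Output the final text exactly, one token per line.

Hunk 1: at line 2 remove [usj,rriqh,ryvw] add [lvjkb,hoov] -> 8 lines: fgc yqd lvjkb hoov qaimi gzc etobg iopz
Hunk 2: at line 2 remove [lvjkb,hoov] add [zvfud,qvmie,zijwe] -> 9 lines: fgc yqd zvfud qvmie zijwe qaimi gzc etobg iopz
Hunk 3: at line 3 remove [zijwe,qaimi] add [utztb] -> 8 lines: fgc yqd zvfud qvmie utztb gzc etobg iopz

Answer: fgc
yqd
zvfud
qvmie
utztb
gzc
etobg
iopz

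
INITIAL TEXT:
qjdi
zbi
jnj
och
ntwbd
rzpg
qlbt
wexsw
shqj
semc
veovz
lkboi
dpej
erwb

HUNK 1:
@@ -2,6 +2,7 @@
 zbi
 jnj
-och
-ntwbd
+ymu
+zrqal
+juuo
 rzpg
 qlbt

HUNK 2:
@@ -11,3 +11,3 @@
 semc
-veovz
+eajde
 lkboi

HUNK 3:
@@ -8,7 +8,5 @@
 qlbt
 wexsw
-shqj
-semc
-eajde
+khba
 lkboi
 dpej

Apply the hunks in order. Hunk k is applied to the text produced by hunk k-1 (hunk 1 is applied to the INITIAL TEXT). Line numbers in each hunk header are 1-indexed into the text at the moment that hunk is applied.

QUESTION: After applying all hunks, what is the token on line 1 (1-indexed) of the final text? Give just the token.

Hunk 1: at line 2 remove [och,ntwbd] add [ymu,zrqal,juuo] -> 15 lines: qjdi zbi jnj ymu zrqal juuo rzpg qlbt wexsw shqj semc veovz lkboi dpej erwb
Hunk 2: at line 11 remove [veovz] add [eajde] -> 15 lines: qjdi zbi jnj ymu zrqal juuo rzpg qlbt wexsw shqj semc eajde lkboi dpej erwb
Hunk 3: at line 8 remove [shqj,semc,eajde] add [khba] -> 13 lines: qjdi zbi jnj ymu zrqal juuo rzpg qlbt wexsw khba lkboi dpej erwb
Final line 1: qjdi

Answer: qjdi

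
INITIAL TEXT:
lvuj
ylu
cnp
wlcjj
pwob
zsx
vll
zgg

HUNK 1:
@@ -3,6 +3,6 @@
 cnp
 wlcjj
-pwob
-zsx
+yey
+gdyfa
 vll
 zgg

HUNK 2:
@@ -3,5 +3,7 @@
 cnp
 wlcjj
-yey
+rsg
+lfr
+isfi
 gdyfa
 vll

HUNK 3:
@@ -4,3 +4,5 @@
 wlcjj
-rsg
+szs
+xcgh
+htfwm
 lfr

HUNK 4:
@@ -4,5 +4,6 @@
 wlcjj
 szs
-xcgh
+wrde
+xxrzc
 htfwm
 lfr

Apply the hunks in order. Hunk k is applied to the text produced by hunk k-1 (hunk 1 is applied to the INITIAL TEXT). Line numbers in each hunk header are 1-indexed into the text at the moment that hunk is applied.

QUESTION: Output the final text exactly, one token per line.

Hunk 1: at line 3 remove [pwob,zsx] add [yey,gdyfa] -> 8 lines: lvuj ylu cnp wlcjj yey gdyfa vll zgg
Hunk 2: at line 3 remove [yey] add [rsg,lfr,isfi] -> 10 lines: lvuj ylu cnp wlcjj rsg lfr isfi gdyfa vll zgg
Hunk 3: at line 4 remove [rsg] add [szs,xcgh,htfwm] -> 12 lines: lvuj ylu cnp wlcjj szs xcgh htfwm lfr isfi gdyfa vll zgg
Hunk 4: at line 4 remove [xcgh] add [wrde,xxrzc] -> 13 lines: lvuj ylu cnp wlcjj szs wrde xxrzc htfwm lfr isfi gdyfa vll zgg

Answer: lvuj
ylu
cnp
wlcjj
szs
wrde
xxrzc
htfwm
lfr
isfi
gdyfa
vll
zgg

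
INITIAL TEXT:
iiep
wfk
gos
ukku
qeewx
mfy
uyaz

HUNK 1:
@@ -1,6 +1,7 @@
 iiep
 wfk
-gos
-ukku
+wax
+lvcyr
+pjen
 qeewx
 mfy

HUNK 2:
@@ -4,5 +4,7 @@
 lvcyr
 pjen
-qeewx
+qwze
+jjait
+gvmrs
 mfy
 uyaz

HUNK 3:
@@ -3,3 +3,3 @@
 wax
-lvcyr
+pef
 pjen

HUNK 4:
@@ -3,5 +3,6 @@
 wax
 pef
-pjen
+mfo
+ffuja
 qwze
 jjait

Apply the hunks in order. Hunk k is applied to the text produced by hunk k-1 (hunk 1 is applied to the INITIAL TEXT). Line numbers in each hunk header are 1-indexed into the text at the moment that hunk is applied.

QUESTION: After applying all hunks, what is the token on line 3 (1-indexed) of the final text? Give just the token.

Hunk 1: at line 1 remove [gos,ukku] add [wax,lvcyr,pjen] -> 8 lines: iiep wfk wax lvcyr pjen qeewx mfy uyaz
Hunk 2: at line 4 remove [qeewx] add [qwze,jjait,gvmrs] -> 10 lines: iiep wfk wax lvcyr pjen qwze jjait gvmrs mfy uyaz
Hunk 3: at line 3 remove [lvcyr] add [pef] -> 10 lines: iiep wfk wax pef pjen qwze jjait gvmrs mfy uyaz
Hunk 4: at line 3 remove [pjen] add [mfo,ffuja] -> 11 lines: iiep wfk wax pef mfo ffuja qwze jjait gvmrs mfy uyaz
Final line 3: wax

Answer: wax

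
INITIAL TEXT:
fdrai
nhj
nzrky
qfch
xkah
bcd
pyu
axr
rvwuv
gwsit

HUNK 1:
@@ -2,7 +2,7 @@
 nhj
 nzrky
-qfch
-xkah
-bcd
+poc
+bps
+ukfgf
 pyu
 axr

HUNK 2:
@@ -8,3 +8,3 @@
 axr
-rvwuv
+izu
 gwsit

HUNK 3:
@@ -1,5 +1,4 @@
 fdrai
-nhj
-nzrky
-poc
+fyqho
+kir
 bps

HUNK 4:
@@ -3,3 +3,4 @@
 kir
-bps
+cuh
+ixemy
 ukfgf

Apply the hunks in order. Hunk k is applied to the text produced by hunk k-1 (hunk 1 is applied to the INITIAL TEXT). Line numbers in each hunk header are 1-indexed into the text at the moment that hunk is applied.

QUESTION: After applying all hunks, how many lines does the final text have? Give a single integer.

Hunk 1: at line 2 remove [qfch,xkah,bcd] add [poc,bps,ukfgf] -> 10 lines: fdrai nhj nzrky poc bps ukfgf pyu axr rvwuv gwsit
Hunk 2: at line 8 remove [rvwuv] add [izu] -> 10 lines: fdrai nhj nzrky poc bps ukfgf pyu axr izu gwsit
Hunk 3: at line 1 remove [nhj,nzrky,poc] add [fyqho,kir] -> 9 lines: fdrai fyqho kir bps ukfgf pyu axr izu gwsit
Hunk 4: at line 3 remove [bps] add [cuh,ixemy] -> 10 lines: fdrai fyqho kir cuh ixemy ukfgf pyu axr izu gwsit
Final line count: 10

Answer: 10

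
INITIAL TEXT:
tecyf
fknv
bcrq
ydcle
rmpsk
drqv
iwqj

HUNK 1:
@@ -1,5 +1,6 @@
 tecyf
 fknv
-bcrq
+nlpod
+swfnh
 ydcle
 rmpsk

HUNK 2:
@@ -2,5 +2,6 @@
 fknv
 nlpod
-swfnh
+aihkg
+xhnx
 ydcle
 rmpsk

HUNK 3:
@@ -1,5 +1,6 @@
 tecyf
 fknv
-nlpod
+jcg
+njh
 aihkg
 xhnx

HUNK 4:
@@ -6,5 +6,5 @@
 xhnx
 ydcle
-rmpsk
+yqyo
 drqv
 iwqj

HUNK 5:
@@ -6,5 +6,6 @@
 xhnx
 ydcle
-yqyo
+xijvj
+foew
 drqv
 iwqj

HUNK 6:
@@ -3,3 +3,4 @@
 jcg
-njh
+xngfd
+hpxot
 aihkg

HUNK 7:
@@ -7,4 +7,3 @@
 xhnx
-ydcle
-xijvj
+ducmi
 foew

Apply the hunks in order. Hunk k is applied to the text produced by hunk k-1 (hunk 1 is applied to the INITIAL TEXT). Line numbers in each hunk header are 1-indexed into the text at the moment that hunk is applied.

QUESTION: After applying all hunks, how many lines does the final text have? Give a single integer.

Hunk 1: at line 1 remove [bcrq] add [nlpod,swfnh] -> 8 lines: tecyf fknv nlpod swfnh ydcle rmpsk drqv iwqj
Hunk 2: at line 2 remove [swfnh] add [aihkg,xhnx] -> 9 lines: tecyf fknv nlpod aihkg xhnx ydcle rmpsk drqv iwqj
Hunk 3: at line 1 remove [nlpod] add [jcg,njh] -> 10 lines: tecyf fknv jcg njh aihkg xhnx ydcle rmpsk drqv iwqj
Hunk 4: at line 6 remove [rmpsk] add [yqyo] -> 10 lines: tecyf fknv jcg njh aihkg xhnx ydcle yqyo drqv iwqj
Hunk 5: at line 6 remove [yqyo] add [xijvj,foew] -> 11 lines: tecyf fknv jcg njh aihkg xhnx ydcle xijvj foew drqv iwqj
Hunk 6: at line 3 remove [njh] add [xngfd,hpxot] -> 12 lines: tecyf fknv jcg xngfd hpxot aihkg xhnx ydcle xijvj foew drqv iwqj
Hunk 7: at line 7 remove [ydcle,xijvj] add [ducmi] -> 11 lines: tecyf fknv jcg xngfd hpxot aihkg xhnx ducmi foew drqv iwqj
Final line count: 11

Answer: 11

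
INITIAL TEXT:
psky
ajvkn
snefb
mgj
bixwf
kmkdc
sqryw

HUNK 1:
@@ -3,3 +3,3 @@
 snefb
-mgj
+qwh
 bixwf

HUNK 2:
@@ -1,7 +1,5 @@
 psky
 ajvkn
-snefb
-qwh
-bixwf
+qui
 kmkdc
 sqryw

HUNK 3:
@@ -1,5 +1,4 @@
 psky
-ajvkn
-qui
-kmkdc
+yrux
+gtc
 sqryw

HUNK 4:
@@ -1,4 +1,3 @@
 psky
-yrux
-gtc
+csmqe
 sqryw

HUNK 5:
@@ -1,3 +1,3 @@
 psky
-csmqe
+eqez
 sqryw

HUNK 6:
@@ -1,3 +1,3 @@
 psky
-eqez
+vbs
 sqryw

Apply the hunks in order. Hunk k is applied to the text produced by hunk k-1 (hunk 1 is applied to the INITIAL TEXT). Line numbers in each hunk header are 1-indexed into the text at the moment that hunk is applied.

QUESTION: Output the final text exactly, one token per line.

Hunk 1: at line 3 remove [mgj] add [qwh] -> 7 lines: psky ajvkn snefb qwh bixwf kmkdc sqryw
Hunk 2: at line 1 remove [snefb,qwh,bixwf] add [qui] -> 5 lines: psky ajvkn qui kmkdc sqryw
Hunk 3: at line 1 remove [ajvkn,qui,kmkdc] add [yrux,gtc] -> 4 lines: psky yrux gtc sqryw
Hunk 4: at line 1 remove [yrux,gtc] add [csmqe] -> 3 lines: psky csmqe sqryw
Hunk 5: at line 1 remove [csmqe] add [eqez] -> 3 lines: psky eqez sqryw
Hunk 6: at line 1 remove [eqez] add [vbs] -> 3 lines: psky vbs sqryw

Answer: psky
vbs
sqryw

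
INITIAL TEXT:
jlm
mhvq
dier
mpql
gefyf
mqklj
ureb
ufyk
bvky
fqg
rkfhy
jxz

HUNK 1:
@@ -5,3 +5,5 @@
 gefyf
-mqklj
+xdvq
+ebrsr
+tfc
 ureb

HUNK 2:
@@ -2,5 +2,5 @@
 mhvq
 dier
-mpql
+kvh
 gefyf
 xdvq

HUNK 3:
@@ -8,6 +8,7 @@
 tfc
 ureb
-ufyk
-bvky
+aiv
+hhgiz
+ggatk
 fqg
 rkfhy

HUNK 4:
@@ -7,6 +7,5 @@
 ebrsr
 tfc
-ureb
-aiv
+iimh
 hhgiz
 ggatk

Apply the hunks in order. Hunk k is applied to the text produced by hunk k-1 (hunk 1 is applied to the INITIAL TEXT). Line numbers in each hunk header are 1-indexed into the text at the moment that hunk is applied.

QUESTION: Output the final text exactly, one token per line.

Answer: jlm
mhvq
dier
kvh
gefyf
xdvq
ebrsr
tfc
iimh
hhgiz
ggatk
fqg
rkfhy
jxz

Derivation:
Hunk 1: at line 5 remove [mqklj] add [xdvq,ebrsr,tfc] -> 14 lines: jlm mhvq dier mpql gefyf xdvq ebrsr tfc ureb ufyk bvky fqg rkfhy jxz
Hunk 2: at line 2 remove [mpql] add [kvh] -> 14 lines: jlm mhvq dier kvh gefyf xdvq ebrsr tfc ureb ufyk bvky fqg rkfhy jxz
Hunk 3: at line 8 remove [ufyk,bvky] add [aiv,hhgiz,ggatk] -> 15 lines: jlm mhvq dier kvh gefyf xdvq ebrsr tfc ureb aiv hhgiz ggatk fqg rkfhy jxz
Hunk 4: at line 7 remove [ureb,aiv] add [iimh] -> 14 lines: jlm mhvq dier kvh gefyf xdvq ebrsr tfc iimh hhgiz ggatk fqg rkfhy jxz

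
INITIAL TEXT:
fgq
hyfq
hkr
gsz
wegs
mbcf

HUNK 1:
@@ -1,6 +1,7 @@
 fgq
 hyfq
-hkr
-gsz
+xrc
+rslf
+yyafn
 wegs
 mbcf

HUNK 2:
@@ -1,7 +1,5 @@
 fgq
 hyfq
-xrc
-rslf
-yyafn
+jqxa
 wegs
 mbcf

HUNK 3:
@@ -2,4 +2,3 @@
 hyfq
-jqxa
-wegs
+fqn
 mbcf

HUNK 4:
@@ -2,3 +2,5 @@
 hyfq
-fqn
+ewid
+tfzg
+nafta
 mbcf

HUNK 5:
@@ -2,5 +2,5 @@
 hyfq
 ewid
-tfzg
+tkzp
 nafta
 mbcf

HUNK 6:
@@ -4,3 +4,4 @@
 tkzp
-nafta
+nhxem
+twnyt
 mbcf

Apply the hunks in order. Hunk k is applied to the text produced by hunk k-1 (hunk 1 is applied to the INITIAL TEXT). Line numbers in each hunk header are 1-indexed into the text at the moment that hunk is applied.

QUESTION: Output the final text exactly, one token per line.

Hunk 1: at line 1 remove [hkr,gsz] add [xrc,rslf,yyafn] -> 7 lines: fgq hyfq xrc rslf yyafn wegs mbcf
Hunk 2: at line 1 remove [xrc,rslf,yyafn] add [jqxa] -> 5 lines: fgq hyfq jqxa wegs mbcf
Hunk 3: at line 2 remove [jqxa,wegs] add [fqn] -> 4 lines: fgq hyfq fqn mbcf
Hunk 4: at line 2 remove [fqn] add [ewid,tfzg,nafta] -> 6 lines: fgq hyfq ewid tfzg nafta mbcf
Hunk 5: at line 2 remove [tfzg] add [tkzp] -> 6 lines: fgq hyfq ewid tkzp nafta mbcf
Hunk 6: at line 4 remove [nafta] add [nhxem,twnyt] -> 7 lines: fgq hyfq ewid tkzp nhxem twnyt mbcf

Answer: fgq
hyfq
ewid
tkzp
nhxem
twnyt
mbcf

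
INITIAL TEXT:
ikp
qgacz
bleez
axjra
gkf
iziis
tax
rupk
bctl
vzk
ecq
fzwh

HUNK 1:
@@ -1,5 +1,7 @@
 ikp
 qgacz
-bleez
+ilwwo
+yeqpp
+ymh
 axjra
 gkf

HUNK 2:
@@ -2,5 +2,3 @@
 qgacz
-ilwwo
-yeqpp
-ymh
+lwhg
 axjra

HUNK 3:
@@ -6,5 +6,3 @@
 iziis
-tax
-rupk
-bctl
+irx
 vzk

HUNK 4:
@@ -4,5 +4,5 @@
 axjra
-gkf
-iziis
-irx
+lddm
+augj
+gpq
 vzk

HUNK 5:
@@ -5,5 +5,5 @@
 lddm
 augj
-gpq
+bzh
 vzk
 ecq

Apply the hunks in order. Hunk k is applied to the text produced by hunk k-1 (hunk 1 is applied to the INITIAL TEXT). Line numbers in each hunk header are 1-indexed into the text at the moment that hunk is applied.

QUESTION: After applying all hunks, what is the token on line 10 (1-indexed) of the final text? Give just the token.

Answer: fzwh

Derivation:
Hunk 1: at line 1 remove [bleez] add [ilwwo,yeqpp,ymh] -> 14 lines: ikp qgacz ilwwo yeqpp ymh axjra gkf iziis tax rupk bctl vzk ecq fzwh
Hunk 2: at line 2 remove [ilwwo,yeqpp,ymh] add [lwhg] -> 12 lines: ikp qgacz lwhg axjra gkf iziis tax rupk bctl vzk ecq fzwh
Hunk 3: at line 6 remove [tax,rupk,bctl] add [irx] -> 10 lines: ikp qgacz lwhg axjra gkf iziis irx vzk ecq fzwh
Hunk 4: at line 4 remove [gkf,iziis,irx] add [lddm,augj,gpq] -> 10 lines: ikp qgacz lwhg axjra lddm augj gpq vzk ecq fzwh
Hunk 5: at line 5 remove [gpq] add [bzh] -> 10 lines: ikp qgacz lwhg axjra lddm augj bzh vzk ecq fzwh
Final line 10: fzwh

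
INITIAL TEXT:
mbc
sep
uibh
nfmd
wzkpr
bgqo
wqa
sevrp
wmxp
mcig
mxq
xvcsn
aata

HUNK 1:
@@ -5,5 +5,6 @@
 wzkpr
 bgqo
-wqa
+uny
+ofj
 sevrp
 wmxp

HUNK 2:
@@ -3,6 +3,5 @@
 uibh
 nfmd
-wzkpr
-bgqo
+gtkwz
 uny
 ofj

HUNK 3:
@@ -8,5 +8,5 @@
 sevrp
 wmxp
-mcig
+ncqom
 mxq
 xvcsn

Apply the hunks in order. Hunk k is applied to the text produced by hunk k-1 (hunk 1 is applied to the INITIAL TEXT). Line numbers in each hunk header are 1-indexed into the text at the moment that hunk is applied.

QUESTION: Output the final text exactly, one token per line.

Answer: mbc
sep
uibh
nfmd
gtkwz
uny
ofj
sevrp
wmxp
ncqom
mxq
xvcsn
aata

Derivation:
Hunk 1: at line 5 remove [wqa] add [uny,ofj] -> 14 lines: mbc sep uibh nfmd wzkpr bgqo uny ofj sevrp wmxp mcig mxq xvcsn aata
Hunk 2: at line 3 remove [wzkpr,bgqo] add [gtkwz] -> 13 lines: mbc sep uibh nfmd gtkwz uny ofj sevrp wmxp mcig mxq xvcsn aata
Hunk 3: at line 8 remove [mcig] add [ncqom] -> 13 lines: mbc sep uibh nfmd gtkwz uny ofj sevrp wmxp ncqom mxq xvcsn aata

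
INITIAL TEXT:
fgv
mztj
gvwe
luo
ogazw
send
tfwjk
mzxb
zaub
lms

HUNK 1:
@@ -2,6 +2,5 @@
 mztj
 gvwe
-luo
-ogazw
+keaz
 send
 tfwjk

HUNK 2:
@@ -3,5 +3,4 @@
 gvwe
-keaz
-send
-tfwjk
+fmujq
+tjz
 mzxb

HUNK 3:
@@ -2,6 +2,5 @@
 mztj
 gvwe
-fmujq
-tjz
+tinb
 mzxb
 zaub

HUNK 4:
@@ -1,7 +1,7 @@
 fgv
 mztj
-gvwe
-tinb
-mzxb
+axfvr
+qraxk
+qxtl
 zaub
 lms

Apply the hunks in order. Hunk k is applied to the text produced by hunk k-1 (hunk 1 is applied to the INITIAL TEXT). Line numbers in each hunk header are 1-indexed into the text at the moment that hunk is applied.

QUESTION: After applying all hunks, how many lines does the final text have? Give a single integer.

Answer: 7

Derivation:
Hunk 1: at line 2 remove [luo,ogazw] add [keaz] -> 9 lines: fgv mztj gvwe keaz send tfwjk mzxb zaub lms
Hunk 2: at line 3 remove [keaz,send,tfwjk] add [fmujq,tjz] -> 8 lines: fgv mztj gvwe fmujq tjz mzxb zaub lms
Hunk 3: at line 2 remove [fmujq,tjz] add [tinb] -> 7 lines: fgv mztj gvwe tinb mzxb zaub lms
Hunk 4: at line 1 remove [gvwe,tinb,mzxb] add [axfvr,qraxk,qxtl] -> 7 lines: fgv mztj axfvr qraxk qxtl zaub lms
Final line count: 7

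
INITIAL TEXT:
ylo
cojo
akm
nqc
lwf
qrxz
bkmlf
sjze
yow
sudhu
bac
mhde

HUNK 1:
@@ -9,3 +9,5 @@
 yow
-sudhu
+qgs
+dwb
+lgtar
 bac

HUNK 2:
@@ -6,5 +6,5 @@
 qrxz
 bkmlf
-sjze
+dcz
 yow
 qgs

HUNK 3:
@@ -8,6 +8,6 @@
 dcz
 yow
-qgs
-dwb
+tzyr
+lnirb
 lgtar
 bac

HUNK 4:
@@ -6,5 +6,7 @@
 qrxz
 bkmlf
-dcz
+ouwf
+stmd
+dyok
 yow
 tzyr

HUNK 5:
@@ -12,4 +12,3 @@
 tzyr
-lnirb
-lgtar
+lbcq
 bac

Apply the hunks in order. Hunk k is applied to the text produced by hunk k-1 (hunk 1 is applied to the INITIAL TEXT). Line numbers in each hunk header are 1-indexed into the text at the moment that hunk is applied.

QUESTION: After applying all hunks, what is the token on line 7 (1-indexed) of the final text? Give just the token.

Answer: bkmlf

Derivation:
Hunk 1: at line 9 remove [sudhu] add [qgs,dwb,lgtar] -> 14 lines: ylo cojo akm nqc lwf qrxz bkmlf sjze yow qgs dwb lgtar bac mhde
Hunk 2: at line 6 remove [sjze] add [dcz] -> 14 lines: ylo cojo akm nqc lwf qrxz bkmlf dcz yow qgs dwb lgtar bac mhde
Hunk 3: at line 8 remove [qgs,dwb] add [tzyr,lnirb] -> 14 lines: ylo cojo akm nqc lwf qrxz bkmlf dcz yow tzyr lnirb lgtar bac mhde
Hunk 4: at line 6 remove [dcz] add [ouwf,stmd,dyok] -> 16 lines: ylo cojo akm nqc lwf qrxz bkmlf ouwf stmd dyok yow tzyr lnirb lgtar bac mhde
Hunk 5: at line 12 remove [lnirb,lgtar] add [lbcq] -> 15 lines: ylo cojo akm nqc lwf qrxz bkmlf ouwf stmd dyok yow tzyr lbcq bac mhde
Final line 7: bkmlf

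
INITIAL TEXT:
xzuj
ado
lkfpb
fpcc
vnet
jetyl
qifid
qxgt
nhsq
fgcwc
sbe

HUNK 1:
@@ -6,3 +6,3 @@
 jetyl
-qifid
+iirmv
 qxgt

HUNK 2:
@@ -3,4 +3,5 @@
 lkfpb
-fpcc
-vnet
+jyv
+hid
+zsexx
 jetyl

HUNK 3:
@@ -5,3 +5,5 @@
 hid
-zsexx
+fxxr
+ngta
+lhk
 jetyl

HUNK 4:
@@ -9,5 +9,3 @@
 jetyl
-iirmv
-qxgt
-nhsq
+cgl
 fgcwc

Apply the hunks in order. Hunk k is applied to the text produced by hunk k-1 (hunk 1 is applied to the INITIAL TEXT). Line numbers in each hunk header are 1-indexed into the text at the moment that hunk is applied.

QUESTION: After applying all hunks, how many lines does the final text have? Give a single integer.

Hunk 1: at line 6 remove [qifid] add [iirmv] -> 11 lines: xzuj ado lkfpb fpcc vnet jetyl iirmv qxgt nhsq fgcwc sbe
Hunk 2: at line 3 remove [fpcc,vnet] add [jyv,hid,zsexx] -> 12 lines: xzuj ado lkfpb jyv hid zsexx jetyl iirmv qxgt nhsq fgcwc sbe
Hunk 3: at line 5 remove [zsexx] add [fxxr,ngta,lhk] -> 14 lines: xzuj ado lkfpb jyv hid fxxr ngta lhk jetyl iirmv qxgt nhsq fgcwc sbe
Hunk 4: at line 9 remove [iirmv,qxgt,nhsq] add [cgl] -> 12 lines: xzuj ado lkfpb jyv hid fxxr ngta lhk jetyl cgl fgcwc sbe
Final line count: 12

Answer: 12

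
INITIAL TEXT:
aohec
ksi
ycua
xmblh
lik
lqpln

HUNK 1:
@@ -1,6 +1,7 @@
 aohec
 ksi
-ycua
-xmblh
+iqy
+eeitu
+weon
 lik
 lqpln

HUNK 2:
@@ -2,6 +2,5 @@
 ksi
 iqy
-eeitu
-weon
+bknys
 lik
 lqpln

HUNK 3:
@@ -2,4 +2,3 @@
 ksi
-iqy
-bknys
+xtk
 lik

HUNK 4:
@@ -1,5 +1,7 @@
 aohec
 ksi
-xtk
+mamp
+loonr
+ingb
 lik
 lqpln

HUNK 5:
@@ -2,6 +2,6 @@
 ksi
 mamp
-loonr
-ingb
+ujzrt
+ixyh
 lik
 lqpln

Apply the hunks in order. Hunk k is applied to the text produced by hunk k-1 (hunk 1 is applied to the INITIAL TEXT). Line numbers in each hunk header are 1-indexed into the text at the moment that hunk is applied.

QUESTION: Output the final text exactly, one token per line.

Hunk 1: at line 1 remove [ycua,xmblh] add [iqy,eeitu,weon] -> 7 lines: aohec ksi iqy eeitu weon lik lqpln
Hunk 2: at line 2 remove [eeitu,weon] add [bknys] -> 6 lines: aohec ksi iqy bknys lik lqpln
Hunk 3: at line 2 remove [iqy,bknys] add [xtk] -> 5 lines: aohec ksi xtk lik lqpln
Hunk 4: at line 1 remove [xtk] add [mamp,loonr,ingb] -> 7 lines: aohec ksi mamp loonr ingb lik lqpln
Hunk 5: at line 2 remove [loonr,ingb] add [ujzrt,ixyh] -> 7 lines: aohec ksi mamp ujzrt ixyh lik lqpln

Answer: aohec
ksi
mamp
ujzrt
ixyh
lik
lqpln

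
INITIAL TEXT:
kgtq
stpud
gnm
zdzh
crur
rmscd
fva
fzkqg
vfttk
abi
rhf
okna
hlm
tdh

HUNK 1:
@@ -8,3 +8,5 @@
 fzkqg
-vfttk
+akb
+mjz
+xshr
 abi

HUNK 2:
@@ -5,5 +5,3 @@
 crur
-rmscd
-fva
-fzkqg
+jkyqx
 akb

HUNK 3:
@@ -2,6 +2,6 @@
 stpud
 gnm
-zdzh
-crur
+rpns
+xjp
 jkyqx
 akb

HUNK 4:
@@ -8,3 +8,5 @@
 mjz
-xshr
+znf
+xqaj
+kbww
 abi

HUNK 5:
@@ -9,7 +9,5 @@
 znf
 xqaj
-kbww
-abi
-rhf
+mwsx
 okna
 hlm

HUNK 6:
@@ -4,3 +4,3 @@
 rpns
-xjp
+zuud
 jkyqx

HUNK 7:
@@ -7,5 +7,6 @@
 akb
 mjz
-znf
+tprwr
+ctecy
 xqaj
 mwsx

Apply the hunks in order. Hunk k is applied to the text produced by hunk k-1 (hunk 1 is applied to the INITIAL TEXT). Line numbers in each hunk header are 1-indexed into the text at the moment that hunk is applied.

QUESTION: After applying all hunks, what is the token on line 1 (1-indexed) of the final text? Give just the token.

Hunk 1: at line 8 remove [vfttk] add [akb,mjz,xshr] -> 16 lines: kgtq stpud gnm zdzh crur rmscd fva fzkqg akb mjz xshr abi rhf okna hlm tdh
Hunk 2: at line 5 remove [rmscd,fva,fzkqg] add [jkyqx] -> 14 lines: kgtq stpud gnm zdzh crur jkyqx akb mjz xshr abi rhf okna hlm tdh
Hunk 3: at line 2 remove [zdzh,crur] add [rpns,xjp] -> 14 lines: kgtq stpud gnm rpns xjp jkyqx akb mjz xshr abi rhf okna hlm tdh
Hunk 4: at line 8 remove [xshr] add [znf,xqaj,kbww] -> 16 lines: kgtq stpud gnm rpns xjp jkyqx akb mjz znf xqaj kbww abi rhf okna hlm tdh
Hunk 5: at line 9 remove [kbww,abi,rhf] add [mwsx] -> 14 lines: kgtq stpud gnm rpns xjp jkyqx akb mjz znf xqaj mwsx okna hlm tdh
Hunk 6: at line 4 remove [xjp] add [zuud] -> 14 lines: kgtq stpud gnm rpns zuud jkyqx akb mjz znf xqaj mwsx okna hlm tdh
Hunk 7: at line 7 remove [znf] add [tprwr,ctecy] -> 15 lines: kgtq stpud gnm rpns zuud jkyqx akb mjz tprwr ctecy xqaj mwsx okna hlm tdh
Final line 1: kgtq

Answer: kgtq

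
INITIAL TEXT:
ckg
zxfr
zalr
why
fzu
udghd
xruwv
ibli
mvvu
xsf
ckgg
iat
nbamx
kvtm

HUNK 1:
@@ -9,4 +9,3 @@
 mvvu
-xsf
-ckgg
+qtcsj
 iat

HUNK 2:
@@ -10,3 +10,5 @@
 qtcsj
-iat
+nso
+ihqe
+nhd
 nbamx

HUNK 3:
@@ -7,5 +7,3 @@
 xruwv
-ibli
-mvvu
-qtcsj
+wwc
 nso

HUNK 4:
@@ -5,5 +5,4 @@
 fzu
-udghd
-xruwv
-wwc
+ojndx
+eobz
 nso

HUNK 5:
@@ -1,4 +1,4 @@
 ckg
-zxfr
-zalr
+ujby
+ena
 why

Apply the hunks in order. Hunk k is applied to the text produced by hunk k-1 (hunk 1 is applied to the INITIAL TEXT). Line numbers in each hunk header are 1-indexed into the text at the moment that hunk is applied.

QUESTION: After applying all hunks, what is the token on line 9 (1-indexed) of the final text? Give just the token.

Hunk 1: at line 9 remove [xsf,ckgg] add [qtcsj] -> 13 lines: ckg zxfr zalr why fzu udghd xruwv ibli mvvu qtcsj iat nbamx kvtm
Hunk 2: at line 10 remove [iat] add [nso,ihqe,nhd] -> 15 lines: ckg zxfr zalr why fzu udghd xruwv ibli mvvu qtcsj nso ihqe nhd nbamx kvtm
Hunk 3: at line 7 remove [ibli,mvvu,qtcsj] add [wwc] -> 13 lines: ckg zxfr zalr why fzu udghd xruwv wwc nso ihqe nhd nbamx kvtm
Hunk 4: at line 5 remove [udghd,xruwv,wwc] add [ojndx,eobz] -> 12 lines: ckg zxfr zalr why fzu ojndx eobz nso ihqe nhd nbamx kvtm
Hunk 5: at line 1 remove [zxfr,zalr] add [ujby,ena] -> 12 lines: ckg ujby ena why fzu ojndx eobz nso ihqe nhd nbamx kvtm
Final line 9: ihqe

Answer: ihqe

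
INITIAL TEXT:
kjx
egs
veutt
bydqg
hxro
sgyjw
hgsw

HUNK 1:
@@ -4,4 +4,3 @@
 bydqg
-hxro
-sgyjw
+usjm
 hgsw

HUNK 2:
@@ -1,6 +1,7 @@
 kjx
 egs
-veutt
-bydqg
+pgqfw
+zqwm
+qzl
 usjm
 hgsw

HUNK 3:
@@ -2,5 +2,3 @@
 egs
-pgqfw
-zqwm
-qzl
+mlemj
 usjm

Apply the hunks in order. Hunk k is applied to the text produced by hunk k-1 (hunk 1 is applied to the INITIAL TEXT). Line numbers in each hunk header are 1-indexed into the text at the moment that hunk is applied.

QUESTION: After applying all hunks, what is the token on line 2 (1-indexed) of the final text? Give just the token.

Answer: egs

Derivation:
Hunk 1: at line 4 remove [hxro,sgyjw] add [usjm] -> 6 lines: kjx egs veutt bydqg usjm hgsw
Hunk 2: at line 1 remove [veutt,bydqg] add [pgqfw,zqwm,qzl] -> 7 lines: kjx egs pgqfw zqwm qzl usjm hgsw
Hunk 3: at line 2 remove [pgqfw,zqwm,qzl] add [mlemj] -> 5 lines: kjx egs mlemj usjm hgsw
Final line 2: egs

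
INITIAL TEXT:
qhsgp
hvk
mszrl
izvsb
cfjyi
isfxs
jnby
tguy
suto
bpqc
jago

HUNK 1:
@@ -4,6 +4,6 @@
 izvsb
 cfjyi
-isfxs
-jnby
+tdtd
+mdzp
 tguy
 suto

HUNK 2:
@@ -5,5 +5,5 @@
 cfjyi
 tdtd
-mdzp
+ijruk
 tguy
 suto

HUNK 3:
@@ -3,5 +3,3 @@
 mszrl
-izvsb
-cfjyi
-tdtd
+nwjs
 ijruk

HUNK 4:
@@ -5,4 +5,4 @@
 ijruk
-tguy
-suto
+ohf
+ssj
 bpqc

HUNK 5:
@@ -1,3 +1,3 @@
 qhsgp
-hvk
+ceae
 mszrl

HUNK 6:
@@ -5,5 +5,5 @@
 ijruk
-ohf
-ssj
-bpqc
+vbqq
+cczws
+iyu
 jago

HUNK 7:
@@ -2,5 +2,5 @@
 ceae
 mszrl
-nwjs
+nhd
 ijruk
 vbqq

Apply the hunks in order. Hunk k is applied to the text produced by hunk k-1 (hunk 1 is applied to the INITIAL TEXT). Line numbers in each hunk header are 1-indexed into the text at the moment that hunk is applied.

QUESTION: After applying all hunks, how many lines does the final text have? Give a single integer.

Hunk 1: at line 4 remove [isfxs,jnby] add [tdtd,mdzp] -> 11 lines: qhsgp hvk mszrl izvsb cfjyi tdtd mdzp tguy suto bpqc jago
Hunk 2: at line 5 remove [mdzp] add [ijruk] -> 11 lines: qhsgp hvk mszrl izvsb cfjyi tdtd ijruk tguy suto bpqc jago
Hunk 3: at line 3 remove [izvsb,cfjyi,tdtd] add [nwjs] -> 9 lines: qhsgp hvk mszrl nwjs ijruk tguy suto bpqc jago
Hunk 4: at line 5 remove [tguy,suto] add [ohf,ssj] -> 9 lines: qhsgp hvk mszrl nwjs ijruk ohf ssj bpqc jago
Hunk 5: at line 1 remove [hvk] add [ceae] -> 9 lines: qhsgp ceae mszrl nwjs ijruk ohf ssj bpqc jago
Hunk 6: at line 5 remove [ohf,ssj,bpqc] add [vbqq,cczws,iyu] -> 9 lines: qhsgp ceae mszrl nwjs ijruk vbqq cczws iyu jago
Hunk 7: at line 2 remove [nwjs] add [nhd] -> 9 lines: qhsgp ceae mszrl nhd ijruk vbqq cczws iyu jago
Final line count: 9

Answer: 9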